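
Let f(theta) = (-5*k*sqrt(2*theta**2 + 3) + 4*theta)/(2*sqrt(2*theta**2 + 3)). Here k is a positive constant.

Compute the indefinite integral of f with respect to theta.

Since d/dtheta undoes antidifferentiation here, F'(theta) = f(theta) is required of F(theta).
Check: d/dtheta[-5*k*theta/2 + sqrt(2*theta**2 + 3)] = (-5*k*sqrt(2*theta**2 + 3) + 4*theta)/(2*sqrt(2*theta**2 + 3)) = f(theta).

F(theta) = -5*k*theta/2 + sqrt(2*theta**2 + 3) + C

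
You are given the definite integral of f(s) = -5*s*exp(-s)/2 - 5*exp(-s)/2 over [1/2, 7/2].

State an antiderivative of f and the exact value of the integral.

f has the shape u'v + uv' for u = 5*s/2 + 5 and v = exp(-s) — it is the derivative of the product u*v.
F(s) = (5*s + 10)*exp(-s)/2 is an antiderivative of f.
Check: d/ds[(5*s + 10)*exp(-s)/2] = (-5*s - 5)*exp(-s)/2, which equals f(s).
F(7/2) = 55*exp(-7/2)/4; F(1/2) = 25*exp(-1/2)/4.
Integral = F(7/2) - F(1/2) = -25*exp(-1/2)/4 + 55*exp(-7/2)/4.

Antiderivative: F(s) = (5*s + 10)*exp(-s)/2; value = -25*exp(-1/2)/4 + 55*exp(-7/2)/4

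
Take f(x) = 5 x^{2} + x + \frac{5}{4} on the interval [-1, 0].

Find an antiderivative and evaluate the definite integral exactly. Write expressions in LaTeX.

The integrand splits into summands that can be handled one at a time.
F(x) = \frac{5 x^{3}}{3} + \frac{x^{2}}{2} + \frac{5 x}{4} is an antiderivative of f.
Check: d/dx[\frac{5 x^{3}}{3} + \frac{x^{2}}{2} + \frac{5 x}{4}] = 5 x^{2} + x + \frac{5}{4} = f(x).
F(0) = 0; F(-1) = - \frac{29}{12}.
Integral = F(0) - F(-1) = \frac{29}{12}.

Antiderivative: F(x) = \frac{5 x^{3}}{3} + \frac{x^{2}}{2} + \frac{5 x}{4}; value = \frac{29}{12}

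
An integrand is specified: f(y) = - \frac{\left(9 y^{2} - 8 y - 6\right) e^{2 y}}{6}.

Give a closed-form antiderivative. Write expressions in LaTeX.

f has the shape u'v + uv' for u = - \frac{3 y^{2}}{4} + \frac{17 y}{12} - \frac{5}{24} and v = e^{2 y} — it is the derivative of the product u*v.
Check: d/dy[\frac{\left(- 18 y^{2} + 34 y - 5\right) e^{2 y}}{24}] = - \frac{3 y^{2} e^{2 y}}{2} + \frac{4 y e^{2 y}}{3} + e^{2 y}, which equals f(y).

An antiderivative is F(y) = \frac{\left(- 18 y^{2} + 34 y - 5\right) e^{2 y}}{24}.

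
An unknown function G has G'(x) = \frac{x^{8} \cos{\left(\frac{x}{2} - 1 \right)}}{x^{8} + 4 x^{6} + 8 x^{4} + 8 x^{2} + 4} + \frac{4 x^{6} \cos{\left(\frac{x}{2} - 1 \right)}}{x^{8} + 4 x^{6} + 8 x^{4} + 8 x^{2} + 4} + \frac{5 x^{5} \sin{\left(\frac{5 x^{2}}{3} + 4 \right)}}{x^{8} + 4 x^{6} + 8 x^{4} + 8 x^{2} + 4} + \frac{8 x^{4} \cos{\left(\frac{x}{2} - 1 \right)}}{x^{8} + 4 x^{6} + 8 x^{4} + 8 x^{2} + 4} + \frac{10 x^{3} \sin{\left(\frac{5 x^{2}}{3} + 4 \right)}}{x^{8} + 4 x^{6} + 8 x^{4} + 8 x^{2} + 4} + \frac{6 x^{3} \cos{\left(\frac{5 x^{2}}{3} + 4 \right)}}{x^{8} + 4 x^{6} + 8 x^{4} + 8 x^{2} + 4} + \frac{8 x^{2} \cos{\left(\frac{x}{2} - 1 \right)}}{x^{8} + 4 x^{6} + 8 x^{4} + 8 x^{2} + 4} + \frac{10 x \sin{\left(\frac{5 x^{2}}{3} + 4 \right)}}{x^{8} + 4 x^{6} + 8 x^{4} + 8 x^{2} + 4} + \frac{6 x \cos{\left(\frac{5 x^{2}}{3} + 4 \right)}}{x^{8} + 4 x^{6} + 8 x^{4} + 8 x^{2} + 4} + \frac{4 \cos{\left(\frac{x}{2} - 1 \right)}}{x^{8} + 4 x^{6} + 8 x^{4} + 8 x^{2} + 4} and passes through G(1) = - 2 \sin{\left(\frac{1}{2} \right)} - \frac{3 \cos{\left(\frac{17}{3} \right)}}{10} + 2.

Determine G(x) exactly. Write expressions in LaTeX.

Integrate term by term and add the pieces.
A general antiderivative is 2 \sin{\left(\frac{x}{2} - 1 \right)} - \frac{3 \cos{\left(\frac{5 x^{2}}{3} + 4 \right)}}{4 \left(\frac{x^{4}}{2} + x^{2} + 1\right)} + C.
The condition gives C = - 2 \sin{\left(\frac{1}{2} \right)} - \frac{3 \cos{\left(\frac{17}{3} \right)}}{10} + 2 - (- 2 \sin{\left(\frac{1}{2} \right)} - \frac{3 \cos{\left(\frac{17}{3} \right)}}{10}) = 2.
So G(x) = \frac{4 x^{4} + 8 x^{2} + 4 \left(x^{4} + 2 x^{2} + 2\right) \sin{\left(\frac{x}{2} - 1 \right)} - 3 \cos{\left(\frac{5 x^{2}}{3} + 4 \right)} + 8}{2 \left(x^{4} + 2 x^{2} + 2\right)}.
Check: d/dx[\frac{4 x^{4} + 8 x^{2} + 4 \left(x^{4} + 2 x^{2} + 2\right) \sin{\left(\frac{x}{2} - 1 \right)} - 3 \cos{\left(\frac{5 x^{2}}{3} + 4 \right)} + 8}{2 \left(x^{4} + 2 x^{2} + 2\right)}] = \frac{x^{8} \cos{\left(\frac{x}{2} - 1 \right)} + 4 x^{6} \cos{\left(\frac{x}{2} - 1 \right)} + 5 x^{5} \sin{\left(\frac{5 x^{2}}{3} + 4 \right)} + 8 x^{4} \cos{\left(\frac{x}{2} - 1 \right)} + 10 x^{3} \sin{\left(\frac{5 x^{2}}{3} + 4 \right)} + 6 x^{3} \cos{\left(\frac{5 x^{2}}{3} + 4 \right)} + 8 x^{2} \cos{\left(\frac{x}{2} - 1 \right)} + 10 x \sin{\left(\frac{5 x^{2}}{3} + 4 \right)} + 6 x \cos{\left(\frac{5 x^{2}}{3} + 4 \right)} + 4 \cos{\left(\frac{x}{2} - 1 \right)}}{x^{8} + 4 x^{6} + 8 x^{4} + 8 x^{2} + 4}, which equals G'(x).

G(x) = \frac{4 x^{4} + 8 x^{2} + 4 \left(x^{4} + 2 x^{2} + 2\right) \sin{\left(\frac{x}{2} - 1 \right)} - 3 \cos{\left(\frac{5 x^{2}}{3} + 4 \right)} + 8}{2 \left(x^{4} + 2 x^{2} + 2\right)}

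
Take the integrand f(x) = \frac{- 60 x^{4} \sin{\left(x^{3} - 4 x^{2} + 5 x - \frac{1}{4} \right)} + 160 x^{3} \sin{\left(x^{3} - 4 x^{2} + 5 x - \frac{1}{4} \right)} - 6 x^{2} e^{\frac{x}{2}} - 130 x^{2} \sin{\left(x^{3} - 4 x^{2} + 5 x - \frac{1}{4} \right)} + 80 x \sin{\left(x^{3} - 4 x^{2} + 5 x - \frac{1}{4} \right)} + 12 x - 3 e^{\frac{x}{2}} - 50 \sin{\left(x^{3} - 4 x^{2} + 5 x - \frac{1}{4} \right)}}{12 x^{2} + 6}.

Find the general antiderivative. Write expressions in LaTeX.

For F(x) to be correct the identity F'(x) - f(x) = 0 must hold.
Check: d/dx[\frac{- 6 e^{\frac{x}{2}} + 3 \log{\left(3 x^{2} + \frac{3}{2} \right)} + 10 \cos{\left(x^{3} - 4 x^{2} + 5 x - \frac{1}{4} \right)}}{6}] = \frac{- 60 x^{4} \sin{\left(x^{3} - 4 x^{2} + 5 x - \frac{1}{4} \right)} + 160 x^{3} \sin{\left(x^{3} - 4 x^{2} + 5 x - \frac{1}{4} \right)} - 6 x^{2} e^{\frac{x}{2}} - 130 x^{2} \sin{\left(x^{3} - 4 x^{2} + 5 x - \frac{1}{4} \right)} + 80 x \sin{\left(x^{3} - 4 x^{2} + 5 x - \frac{1}{4} \right)} + 12 x - 3 e^{\frac{x}{2}} - 50 \sin{\left(x^{3} - 4 x^{2} + 5 x - \frac{1}{4} \right)}}{12 x^{2} + 6} = f(x).

F(x) = \frac{- 6 e^{\frac{x}{2}} + 3 \log{\left(3 x^{2} + \frac{3}{2} \right)} + 10 \cos{\left(x^{3} - 4 x^{2} + 5 x - \frac{1}{4} \right)}}{6} + C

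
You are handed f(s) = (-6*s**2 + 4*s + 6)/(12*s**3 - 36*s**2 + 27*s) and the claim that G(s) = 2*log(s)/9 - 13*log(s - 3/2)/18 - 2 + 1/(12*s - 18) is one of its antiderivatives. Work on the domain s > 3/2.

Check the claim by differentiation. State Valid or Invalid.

Valid. The derivative of G reproduces f.

d/ds[G] = (-6*s**2 + 4*s + 6)/(12*s**3 - 36*s**2 + 27*s)
This equals f(s) exactly, so the claim holds.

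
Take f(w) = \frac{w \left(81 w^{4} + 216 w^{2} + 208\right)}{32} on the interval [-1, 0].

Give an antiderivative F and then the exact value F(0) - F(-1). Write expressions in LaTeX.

Check any antiderivative F(w) by computing F'(w) and comparing it with f(w).
F(w) = \frac{27 w^{6}}{64} + \frac{27 w^{4}}{16} + \frac{13 w^{2}}{4} is an antiderivative of f.
Check: d/dw[\frac{27 w^{6}}{64} + \frac{27 w^{4}}{16} + \frac{13 w^{2}}{4}] = \frac{81 w^{5}}{32} + \frac{27 w^{3}}{4} + \frac{13 w}{2}, which equals f(w).
F(0) = 0; F(-1) = \frac{343}{64}.
Integral = F(0) - F(-1) = - \frac{343}{64}.

Antiderivative: F(w) = \frac{27 w^{6}}{64} + \frac{27 w^{4}}{16} + \frac{13 w^{2}}{4}; value = - \frac{343}{64}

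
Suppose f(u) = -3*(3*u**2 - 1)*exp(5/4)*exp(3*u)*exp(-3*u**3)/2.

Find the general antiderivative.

F(u) = exp(5/4)*exp(3*u)*exp(-3*u**3)/2 + C

f matches the chain-rule pattern g'(h)*h' with inner function h(u) = -3*u**3 + 3*u + 5/4; substituting w = h(u) collapses the integral.
Check: d/du[exp(5/4)*exp(3*u)*exp(-3*u**3)/2] = (-9*u**2*exp(5/4)*exp(3*u) + 3*exp(5/4)*exp(3*u))*exp(-3*u**3)/2, which equals f(u).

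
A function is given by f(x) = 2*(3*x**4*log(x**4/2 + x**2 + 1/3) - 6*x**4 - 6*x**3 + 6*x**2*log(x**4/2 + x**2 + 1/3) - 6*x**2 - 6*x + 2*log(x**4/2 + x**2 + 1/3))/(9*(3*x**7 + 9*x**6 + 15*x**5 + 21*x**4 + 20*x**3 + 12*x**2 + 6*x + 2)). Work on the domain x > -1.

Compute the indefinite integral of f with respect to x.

F(x) = -log(x**4/2 + x**2 + 1/3)/(9*(x + 1)**2) + C

Recognize the product-rule pattern: f = u'v + uv' with u = -1/(3*x + 3)**2, v = log(x**4/2 + x**2 + 1/3), so integration by parts undoes it.
Check: d/dx[-log(x**4/2 + x**2 + 1/3)/(9*(x + 1)**2)] = (6*x**4*log(x**4/2 + x**2 + 1/3) - 12*x**4 - 12*x**3 + 12*x**2*log(x**4/2 + x**2 + 1/3) - 12*x**2 - 12*x + 4*log(x**4/2 + x**2 + 1/3))/(27*x**7 + 81*x**6 + 135*x**5 + 189*x**4 + 180*x**3 + 108*x**2 + 54*x + 18), which equals f(x).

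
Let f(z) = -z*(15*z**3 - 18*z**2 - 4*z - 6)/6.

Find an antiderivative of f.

An antiderivative is F(z) = -z**5/2 + 3*z**4/4 + 2*z**3/9 + z**2/2.

Any candidate F(z) must reproduce f(z) exactly when differentiated.
Check: d/dz[-z**5/2 + 3*z**4/4 + 2*z**3/9 + z**2/2] = -5*z**4/2 + 3*z**3 + 2*z**2/3 + z, which equals f(z).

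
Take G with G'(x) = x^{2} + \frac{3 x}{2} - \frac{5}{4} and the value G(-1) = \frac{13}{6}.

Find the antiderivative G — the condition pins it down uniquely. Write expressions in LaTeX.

Integrate term by term and add the pieces.
A general antiderivative is \frac{x^{3}}{3} + \frac{3 x^{2}}{4} - \frac{5 x}{4} + C.
The condition gives C = \frac{13}{6} - (\frac{5}{3}) = \frac{1}{2}.
So G(x) = \frac{x^{3}}{3} + \frac{3 x^{2}}{4} - \frac{5 x}{4} + \frac{1}{2}.
Check: d/dx[\frac{x^{3}}{3} + \frac{3 x^{2}}{4} - \frac{5 x}{4} + \frac{1}{2}] = x^{2} + \frac{3 x}{2} - \frac{5}{4} = G'(x).

G(x) = \frac{x^{3}}{3} + \frac{3 x^{2}}{4} - \frac{5 x}{4} + \frac{1}{2}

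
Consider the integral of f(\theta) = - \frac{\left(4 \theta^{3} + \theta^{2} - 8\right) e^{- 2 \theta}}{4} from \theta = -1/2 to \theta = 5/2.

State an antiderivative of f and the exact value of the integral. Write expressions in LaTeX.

Antiderivative: F(\theta) = \frac{\theta^{3} e^{- 2 \theta}}{2} + \frac{7 \theta^{2} e^{- 2 \theta}}{8} + \frac{7 \theta e^{- 2 \theta}}{8} - \frac{9 e^{- 2 \theta}}{16}; value = \frac{477}{32 e^{5}} + \frac{27 e}{32}

f has the shape u'v + uv' for u = \frac{\theta^{3}}{2} + \frac{7 \theta^{2}}{8} + \frac{7 \theta}{8} - \frac{9}{16} and v = e^{- 2 \theta} — it is the derivative of the product u*v.
F(\theta) = \frac{\theta^{3} e^{- 2 \theta}}{2} + \frac{7 \theta^{2} e^{- 2 \theta}}{8} + \frac{7 \theta e^{- 2 \theta}}{8} - \frac{9 e^{- 2 \theta}}{16} is an antiderivative of f.
Check: d/d\theta[\frac{\theta^{3} e^{- 2 \theta}}{2} + \frac{7 \theta^{2} e^{- 2 \theta}}{8} + \frac{7 \theta e^{- 2 \theta}}{8} - \frac{9 e^{- 2 \theta}}{16}] = \frac{\left(- 4 \theta^{3} - \theta^{2} + 8\right) e^{- 2 \theta}}{4}, which equals f(\theta).
F(5/2) = \frac{477}{32 e^{5}}; F(-1/2) = - \frac{27 e}{32}.
Integral = F(5/2) - F(-1/2) = \frac{477}{32 e^{5}} + \frac{27 e}{32}.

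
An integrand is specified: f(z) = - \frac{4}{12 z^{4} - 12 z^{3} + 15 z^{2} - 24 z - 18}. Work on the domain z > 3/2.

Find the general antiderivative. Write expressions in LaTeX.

Factor the denominator (3 \left(2 z - 3\right) \left(2 z + 1\right) \left(z^{2} + 2\right)) and decompose: f = - \frac{4 \left(4 z - 11\right)}{459 \left(z^{2} + 2\right)} + \frac{4}{27 \left(2 z + 1\right)} - \frac{4}{51 \left(2 z - 3\right)}; each piece integrates to a log, atan, or power term.
Check: d/dz[- \frac{2 \log{\left(z - \frac{3}{2} \right)}}{51} + \frac{2 \log{\left(z + \frac{1}{2} \right)}}{27} - \frac{8 \log{\left(z^{2} + 2 \right)}}{459} + \frac{22 \sqrt{2} \operatorname{atan}{\left(\frac{\sqrt{2} z}{2} \right)}}{459}] = - \frac{4}{12 z^{4} - 12 z^{3} + 15 z^{2} - 24 z - 18} = f(z).

F(z) = - \frac{2 \log{\left(z - \frac{3}{2} \right)}}{51} + \frac{2 \log{\left(z + \frac{1}{2} \right)}}{27} - \frac{8 \log{\left(z^{2} + 2 \right)}}{459} + \frac{22 \sqrt{2} \operatorname{atan}{\left(\frac{\sqrt{2} z}{2} \right)}}{459} + C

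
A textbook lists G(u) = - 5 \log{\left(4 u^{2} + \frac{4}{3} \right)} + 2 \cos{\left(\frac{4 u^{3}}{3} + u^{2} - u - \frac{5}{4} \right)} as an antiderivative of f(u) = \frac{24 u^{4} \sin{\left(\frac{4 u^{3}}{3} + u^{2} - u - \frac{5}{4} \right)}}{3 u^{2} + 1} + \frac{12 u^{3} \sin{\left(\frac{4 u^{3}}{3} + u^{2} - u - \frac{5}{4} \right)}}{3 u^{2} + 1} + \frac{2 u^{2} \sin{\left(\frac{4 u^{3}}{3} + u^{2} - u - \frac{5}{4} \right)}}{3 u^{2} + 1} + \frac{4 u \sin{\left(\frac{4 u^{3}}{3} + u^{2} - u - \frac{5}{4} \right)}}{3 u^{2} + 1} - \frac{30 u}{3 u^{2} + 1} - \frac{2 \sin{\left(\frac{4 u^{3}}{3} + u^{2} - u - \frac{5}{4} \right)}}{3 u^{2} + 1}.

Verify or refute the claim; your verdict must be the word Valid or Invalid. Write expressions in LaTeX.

Invalid: d/du[G] - f = - 16 u^{2} \sin{\left(\frac{4 u^{3}}{3} + u^{2} - u - \frac{5}{4} \right)} - 8 u \sin{\left(\frac{4 u^{3}}{3} + u^{2} - u - \frac{5}{4} \right)} + 4 \sin{\left(\frac{4 u^{3}}{3} + u^{2} - u - \frac{5}{4} \right)}, which is not 0.

d/du[G] = \frac{- 24 u^{4} \sin{\left(\frac{4 u^{3}}{3} + u^{2} - u - \frac{5}{4} \right)} - 12 u^{3} \sin{\left(\frac{4 u^{3}}{3} + u^{2} - u - \frac{5}{4} \right)} - 2 u^{2} \sin{\left(\frac{4 u^{3}}{3} + u^{2} - u - \frac{5}{4} \right)} - 4 u \sin{\left(\frac{4 u^{3}}{3} + u^{2} - u - \frac{5}{4} \right)} - 30 u + 2 \sin{\left(\frac{4 u^{3}}{3} + u^{2} - u - \frac{5}{4} \right)}}{3 u^{2} + 1}
d/du[G] - f(u) = - 16 u^{2} \sin{\left(\frac{4 u^{3}}{3} + u^{2} - u - \frac{5}{4} \right)} - 8 u \sin{\left(\frac{4 u^{3}}{3} + u^{2} - u - \frac{5}{4} \right)} + 4 \sin{\left(\frac{4 u^{3}}{3} + u^{2} - u - \frac{5}{4} \right)} != 0.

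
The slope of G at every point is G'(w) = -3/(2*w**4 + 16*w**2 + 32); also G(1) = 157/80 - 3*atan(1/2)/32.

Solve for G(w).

The proposed G(w) is checked by its d/dw: the result must match the given G'(w).
A general antiderivative is -3*w/(16*w**2 + 64) - 3*atan(w/2)/32 + C.
The condition gives C = 157/80 - 3*atan(1/2)/32 - (-3*atan(1/2)/32 - 3/80) = 2.
So G(w) = (64*w**2 - 6*w - 3*(w**2 + 4)*atan(w/2) + 256)/(32*(w**2 + 4)).
Check: d/dw[(64*w**2 - 6*w - 3*(w**2 + 4)*atan(w/2) + 256)/(32*(w**2 + 4))] = -3/(2*w**4 + 16*w**2 + 32) = G'(w).

G(w) = (64*w**2 - 6*w - 3*(w**2 + 4)*atan(w/2) + 256)/(32*(w**2 + 4))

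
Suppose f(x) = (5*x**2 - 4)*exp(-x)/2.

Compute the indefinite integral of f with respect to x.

f has the shape u'v + uv' for u = -5*x**2/2 - 5*x - 3 and v = exp(-x) — it is the derivative of the product u*v.
Check: d/dx[-(5*x**2 + 10*x + 6)*exp(-x)/2] = (5*x**2 - 4)*exp(-x)/2 = f(x).

F(x) = -(5*x**2 + 10*x + 6)*exp(-x)/2 + C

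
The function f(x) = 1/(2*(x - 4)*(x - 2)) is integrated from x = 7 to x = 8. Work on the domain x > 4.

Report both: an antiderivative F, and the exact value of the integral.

The denominator factors as 2*(x - 4)*(x - 2); partial fractions split f into directly integrable pieces: -1/(4*(x - 2)) + 1/(4*(x - 4)).
F(x) = -(-log(x - 4) + log(x - 2))/4 is an antiderivative of f.
Check: d/dx[-(-log(x - 4) + log(x - 2))/4] = 1/(2*x**2 - 12*x + 16), which equals f(x).
F(8) = -log(6)/4 + log(4)/4; F(7) = -log(5)/4 + log(3)/4.
Integral = F(8) - F(7) = -log(6)/4 - log(3)/4 + log(4)/4 + log(5)/4.

Antiderivative: F(x) = -(-log(x - 4) + log(x - 2))/4; value = -log(6)/4 - log(3)/4 + log(4)/4 + log(5)/4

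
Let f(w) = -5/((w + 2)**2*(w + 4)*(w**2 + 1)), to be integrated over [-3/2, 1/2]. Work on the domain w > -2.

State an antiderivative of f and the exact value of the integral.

Factor the denominator ((w + 2)**2*(w + 4)*(w**2 + 1)) and decompose: f = (19*w - 8)/(85*(w**2 + 1)) - 5/(68*(w + 4)) - 3/(20*(w + 2)) - 1/(2*(w + 2)**2); each piece integrates to a log, atan, or power term.
F(w) = (-51*w*log(w + 2) - 25*w*log(w + 4) + 38*w*log(w**2 + 1) - 32*w*atan(w) - 102*log(w + 2) - 50*log(w + 4) + 76*log(w**2 + 1) - 64*atan(w) + 170)/(340*w + 680) is an antiderivative of f.
Check: d/dw[(-51*w*log(w + 2) - 25*w*log(w + 4) + 38*w*log(w**2 + 1) - 32*w*atan(w) - 102*log(w + 2) - 50*log(w + 4) + 76*log(w**2 + 1) - 64*atan(w) + 170)/(340*w + 680)] = -5/(w**5 + 8*w**4 + 21*w**3 + 24*w**2 + 20*w + 16), which equals f(w).
F(1/2) = -3*log(5/2)/20 - 5*log(9/2)/68 - 8*atan(1/2)/85 + 19*log(5/4)/170 + 1/5; F(-3/2) = -5*log(5/2)/68 + 8*atan(3/2)/85 + 3*log(2)/20 + 19*log(13/4)/170 + 1.
Integral = F(1/2) - F(-3/2) = -4/5 - 19*log(13/4)/170 - 5*log(9/2)/68 - 3*log(2)/20 - 8*atan(3/2)/85 - 13*log(5/2)/170 - 8*atan(1/2)/85 + 19*log(5/4)/170.

Antiderivative: F(w) = (-51*w*log(w + 2) - 25*w*log(w + 4) + 38*w*log(w**2 + 1) - 32*w*atan(w) - 102*log(w + 2) - 50*log(w + 4) + 76*log(w**2 + 1) - 64*atan(w) + 170)/(340*w + 680); value = -4/5 - 19*log(13/4)/170 - 5*log(9/2)/68 - 3*log(2)/20 - 8*atan(3/2)/85 - 13*log(5/2)/170 - 8*atan(1/2)/85 + 19*log(5/4)/170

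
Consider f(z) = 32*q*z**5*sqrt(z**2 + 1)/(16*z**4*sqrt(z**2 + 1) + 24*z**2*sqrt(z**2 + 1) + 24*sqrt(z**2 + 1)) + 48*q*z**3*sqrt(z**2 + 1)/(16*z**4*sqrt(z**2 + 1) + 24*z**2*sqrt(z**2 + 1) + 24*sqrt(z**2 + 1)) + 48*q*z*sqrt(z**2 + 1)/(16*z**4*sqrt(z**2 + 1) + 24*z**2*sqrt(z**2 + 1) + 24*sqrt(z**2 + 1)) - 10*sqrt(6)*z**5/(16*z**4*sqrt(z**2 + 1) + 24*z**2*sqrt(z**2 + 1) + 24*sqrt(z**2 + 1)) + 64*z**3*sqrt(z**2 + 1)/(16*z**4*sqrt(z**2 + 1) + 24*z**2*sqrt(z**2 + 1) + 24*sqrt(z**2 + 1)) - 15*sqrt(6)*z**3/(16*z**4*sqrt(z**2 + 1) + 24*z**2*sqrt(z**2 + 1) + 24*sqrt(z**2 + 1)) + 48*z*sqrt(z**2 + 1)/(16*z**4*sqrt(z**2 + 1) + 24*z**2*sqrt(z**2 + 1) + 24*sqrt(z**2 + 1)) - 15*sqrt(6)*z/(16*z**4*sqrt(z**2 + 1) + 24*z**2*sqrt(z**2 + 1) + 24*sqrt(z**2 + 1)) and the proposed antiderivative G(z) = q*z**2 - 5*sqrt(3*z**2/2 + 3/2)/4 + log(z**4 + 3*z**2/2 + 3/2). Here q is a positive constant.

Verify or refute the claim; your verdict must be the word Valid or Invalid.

Valid - differentiating G returns exactly f.

d/dz[G] = (32*q*z**5*sqrt(z**2 + 1) + 48*q*z**3*sqrt(z**2 + 1) + 48*q*z*sqrt(z**2 + 1) - 10*sqrt(6)*z**5 + 64*z**3*sqrt(z**2 + 1) - 15*sqrt(6)*z**3 + 48*z*sqrt(z**2 + 1) - 15*sqrt(6)*z)/(16*z**4*sqrt(z**2 + 1) + 24*z**2*sqrt(z**2 + 1) + 24*sqrt(z**2 + 1))
This equals f(z) exactly, so the claim holds.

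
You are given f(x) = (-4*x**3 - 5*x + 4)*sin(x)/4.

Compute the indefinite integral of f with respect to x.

F(x) = (4*x**3*cos(x) - 12*x**2*sin(x) - 19*x*cos(x) + 19*sin(x) - 4*cos(x))/4 + C

A first test for any F(x): its x-derivative must equal f(x) identically.
Check: d/dx[(4*x**3*cos(x) - 12*x**2*sin(x) - 19*x*cos(x) + 19*sin(x) - 4*cos(x))/4] = -x**3*sin(x) - 5*x*sin(x)/4 + sin(x), which equals f(x).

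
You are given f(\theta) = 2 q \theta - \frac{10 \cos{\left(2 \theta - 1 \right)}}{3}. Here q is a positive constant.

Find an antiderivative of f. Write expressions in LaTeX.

Integrate term by term and add the pieces.
Check: d/d\theta[q \theta^{2} - \frac{5 \sin{\left(2 \theta - 1 \right)}}{3}] = 2 q \theta - \frac{10 \cos{\left(2 \theta - 1 \right)}}{3} = f(\theta).

An antiderivative is F(\theta) = q \theta^{2} - \frac{5 \sin{\left(2 \theta - 1 \right)}}{3}.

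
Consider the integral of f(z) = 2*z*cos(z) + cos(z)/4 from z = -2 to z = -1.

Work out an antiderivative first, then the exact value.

Antiderivative: F(z) = (8*z*sin(z) + sin(z) + 8*cos(z))/4; value = -15*sin(2)/4 - 2*cos(2) + 2*cos(1) + 7*sin(1)/4

The integrand splits into summands that can be handled one at a time.
F(z) = (8*z*sin(z) + sin(z) + 8*cos(z))/4 is an antiderivative of f.
Check: d/dz[(8*z*sin(z) + sin(z) + 8*cos(z))/4] = 2*z*cos(z) + cos(z)/4 = f(z).
F(-1) = 2*cos(1) + 7*sin(1)/4; F(-2) = 2*cos(2) + 15*sin(2)/4.
Integral = F(-1) - F(-2) = -15*sin(2)/4 - 2*cos(2) + 2*cos(1) + 7*sin(1)/4.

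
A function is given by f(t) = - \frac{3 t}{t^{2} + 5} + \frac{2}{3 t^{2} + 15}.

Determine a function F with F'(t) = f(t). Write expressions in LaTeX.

An antiderivative is F(t) = \frac{- 45 \log{\left(t^{2} + 5 \right)} + 4 \sqrt{5} \operatorname{atan}{\left(\frac{\sqrt{5} t}{5} \right)}}{30}.

The integrand splits into summands that can be handled one at a time.
Check: d/dt[\frac{- 45 \log{\left(t^{2} + 5 \right)} + 4 \sqrt{5} \operatorname{atan}{\left(\frac{\sqrt{5} t}{5} \right)}}{30}] = \frac{2 - 9 t}{3 t^{2} + 15}, which equals f(t).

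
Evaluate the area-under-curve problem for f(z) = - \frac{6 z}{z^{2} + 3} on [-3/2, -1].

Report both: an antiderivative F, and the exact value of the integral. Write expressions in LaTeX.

The substitution u = z^{2} + 3 works: f is exactly (dF/du)*(du/dz) for that inner function.
F(z) = - 3 \log{\left(z^{2} + 3 \right)} is an antiderivative of f.
Check: d/dz[- 3 \log{\left(z^{2} + 3 \right)}] = - \frac{6 z}{z^{2} + 3} = f(z).
F(-1) = - 3 \log{\left(4 \right)}; F(-3/2) = - 3 \log{\left(\frac{21}{4} \right)}.
Integral = F(-1) - F(-3/2) = - 3 \log{\left(4 \right)} + 3 \log{\left(\frac{21}{4} \right)}.

Antiderivative: F(z) = - 3 \log{\left(z^{2} + 3 \right)}; value = - 3 \log{\left(4 \right)} + 3 \log{\left(\frac{21}{4} \right)}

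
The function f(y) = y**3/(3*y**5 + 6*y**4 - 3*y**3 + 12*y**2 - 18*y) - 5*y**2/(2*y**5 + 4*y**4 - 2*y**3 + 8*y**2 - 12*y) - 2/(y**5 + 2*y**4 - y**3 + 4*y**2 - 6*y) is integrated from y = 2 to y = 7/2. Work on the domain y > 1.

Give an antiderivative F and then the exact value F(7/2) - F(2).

The denominator factors as 6*y*(y - 1)*(y + 3)*(y**2 + 2); partial fractions split f into directly integrable pieces: (53*y - 16)/(198*(y**2 + 2)) - 67/(264*(y + 3)) - 25/(72*(y - 1)) + 1/(3*y).
F(y) = log(y)/3 - 25*log(y - 1)/72 - 67*log(y + 3)/264 + 53*log(y**2 + 2)/396 - 4*sqrt(2)*atan(sqrt(2)*y/2)/99 is an antiderivative of f.
Check: d/dy[log(y)/3 - 25*log(y - 1)/72 - 67*log(y + 3)/264 + 53*log(y**2 + 2)/396 - 4*sqrt(2)*atan(sqrt(2)*y/2)/99] = (2*y**3 - 15*y**2 - 12)/(6*y**5 + 12*y**4 - 6*y**3 + 24*y**2 - 36*y), which equals f(y).
F(7/2) = -67*log(13/2)/264 - 25*log(5/2)/72 - 4*sqrt(2)*atan(7*sqrt(2)/4)/99 + 53*log(57/4)/396 + log(7/2)/3; F(2) = -67*log(5)/264 - 4*sqrt(2)*atan(sqrt(2))/99 + log(2)/3 + 53*log(6)/396.
Integral = F(7/2) - F(2) = -67*log(13/2)/264 - 25*log(5/2)/72 - 53*log(6)/396 - log(2)/3 - 4*sqrt(2)*atan(7*sqrt(2)/4)/99 + 4*sqrt(2)*atan(sqrt(2))/99 + 53*log(57/4)/396 + 67*log(5)/264 + log(7/2)/3.

Antiderivative: F(y) = log(y)/3 - 25*log(y - 1)/72 - 67*log(y + 3)/264 + 53*log(y**2 + 2)/396 - 4*sqrt(2)*atan(sqrt(2)*y/2)/99; value = -67*log(13/2)/264 - 25*log(5/2)/72 - 53*log(6)/396 - log(2)/3 - 4*sqrt(2)*atan(7*sqrt(2)/4)/99 + 4*sqrt(2)*atan(sqrt(2))/99 + 53*log(57/4)/396 + 67*log(5)/264 + log(7/2)/3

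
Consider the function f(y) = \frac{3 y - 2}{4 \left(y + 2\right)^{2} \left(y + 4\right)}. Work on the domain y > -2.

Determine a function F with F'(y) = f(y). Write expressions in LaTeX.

An antiderivative is F(y) = \frac{7 \log{\left(y + 2 \right)}}{8} - \frac{7 \log{\left(y + 4 \right)}}{8} + \frac{1}{y + 2}.

The denominator factors as 4 \left(y + 2\right)^{2} \left(y + 4\right); partial fractions split f into directly integrable pieces: - \frac{7}{8 \left(y + 4\right)} + \frac{7}{8 \left(y + 2\right)} - \frac{1}{\left(y + 2\right)^{2}}.
Check: d/dy[\frac{7 \log{\left(y + 2 \right)}}{8} - \frac{7 \log{\left(y + 4 \right)}}{8} + \frac{1}{y + 2}] = \frac{3 y - 2}{4 y^{3} + 32 y^{2} + 80 y + 64}, which equals f(y).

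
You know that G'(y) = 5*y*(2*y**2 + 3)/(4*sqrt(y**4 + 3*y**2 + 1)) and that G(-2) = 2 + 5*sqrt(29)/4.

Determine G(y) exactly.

G(y) = (5*sqrt(y**4 + 3*y**2 + 1) + 8)/4

G'(y) matches the chain-rule pattern g'(h)*h' with inner function h(y) = y**4 + 3*y**2 + 1; substituting u = h(y) collapses the integral.
A general antiderivative is 5*sqrt(y**4 + 3*y**2 + 1)/4 + C.
The condition gives C = 2 + 5*sqrt(29)/4 - (5*sqrt(29)/4) = 2.
So G(y) = (5*sqrt(y**4 + 3*y**2 + 1) + 8)/4.
Check: d/dy[(5*sqrt(y**4 + 3*y**2 + 1) + 8)/4] = (10*y**3 + 15*y)/(4*sqrt(y**4 + 3*y**2 + 1)), which equals G'(y).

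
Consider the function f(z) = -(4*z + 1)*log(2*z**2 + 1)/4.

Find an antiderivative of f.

An antiderivative F(z) passes only if d/dz[F] lands on f(z) exactly.
Check: d/dz[-z**2*log(2*z**2 + 1)/2 + z**2/2 - z*log(2*z**2 + 1)/4 + z/2 - log(z**2 + 1/2)/4 - sqrt(2)*atan(sqrt(2)*z)/4] = -z*log(2*z**2 + 1) - log(2*z**2 + 1)/4, which equals f(z).

An antiderivative is F(z) = -z**2*log(2*z**2 + 1)/2 + z**2/2 - z*log(2*z**2 + 1)/4 + z/2 - log(z**2 + 1/2)/4 - sqrt(2)*atan(sqrt(2)*z)/4.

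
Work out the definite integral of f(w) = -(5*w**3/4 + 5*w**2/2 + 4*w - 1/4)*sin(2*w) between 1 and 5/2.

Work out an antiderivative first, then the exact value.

Antiderivative: F(w) = 5*w**3*cos(2*w)/8 - 15*w**2*sin(2*w)/16 + 5*w**2*cos(2*w)/4 - 5*w*sin(2*w)/4 + 17*w*cos(2*w)/16 - 17*sin(2*w)/32 - 3*cos(2*w)/4; value = -35*cos(2)/16 + 87*sin(2)/32 + 1247*cos(5)/64 - 609*sin(5)/64

A candidate is checked by its d/dw: the result must match f(w).
F(w) = 5*w**3*cos(2*w)/8 - 15*w**2*sin(2*w)/16 + 5*w**2*cos(2*w)/4 - 5*w*sin(2*w)/4 + 17*w*cos(2*w)/16 - 17*sin(2*w)/32 - 3*cos(2*w)/4 is an antiderivative of f.
Check: d/dw[5*w**3*cos(2*w)/8 - 15*w**2*sin(2*w)/16 + 5*w**2*cos(2*w)/4 - 5*w*sin(2*w)/4 + 17*w*cos(2*w)/16 - 17*sin(2*w)/32 - 3*cos(2*w)/4] = -5*w**3*sin(2*w)/4 - 5*w**2*sin(2*w)/2 - 4*w*sin(2*w) + sin(2*w)/4, which equals f(w).
F(5/2) = 1247*cos(5)/64 - 609*sin(5)/64; F(1) = -87*sin(2)/32 + 35*cos(2)/16.
Integral = F(5/2) - F(1) = -35*cos(2)/16 + 87*sin(2)/32 + 1247*cos(5)/64 - 609*sin(5)/64.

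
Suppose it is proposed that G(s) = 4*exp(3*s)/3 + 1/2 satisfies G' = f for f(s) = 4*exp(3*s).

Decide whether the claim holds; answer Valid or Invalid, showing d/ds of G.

d/ds[G] = 4*exp(3*s)
This equals f(s) exactly, so the claim holds.

Valid - the claim checks out under differentiation.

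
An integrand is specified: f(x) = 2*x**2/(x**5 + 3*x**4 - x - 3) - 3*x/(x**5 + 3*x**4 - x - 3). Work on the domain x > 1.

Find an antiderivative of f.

An antiderivative is F(x) = -log(x - 1)/16 - 5*log(x + 1)/8 + 27*log(x + 3)/80 + 7*log(x**2 + 1)/40 + 9*atan(x)/20.

Factor the denominator ((x - 1)*(x + 1)*(x + 3)*(x**2 + 1)) and decompose: f = (7*x + 9)/(20*(x**2 + 1)) + 27/(80*(x + 3)) - 5/(8*(x + 1)) - 1/(16*(x - 1)); each piece integrates to a log, atan, or power term.
Check: d/dx[-log(x - 1)/16 - 5*log(x + 1)/8 + 27*log(x + 3)/80 + 7*log(x**2 + 1)/40 + 9*atan(x)/20] = (2*x**2 - 3*x)/(x**5 + 3*x**4 - x - 3), which equals f(x).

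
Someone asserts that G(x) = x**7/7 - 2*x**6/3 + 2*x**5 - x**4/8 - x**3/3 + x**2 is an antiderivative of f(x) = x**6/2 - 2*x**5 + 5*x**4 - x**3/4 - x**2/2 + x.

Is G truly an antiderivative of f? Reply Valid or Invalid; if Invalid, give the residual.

Invalid: d/dx[G] - f = x**6/2 - 2*x**5 + 5*x**4 - x**3/4 - x**2/2 + x, which is not 0.

d/dx[G] = x**6 - 4*x**5 + 10*x**4 - x**3/2 - x**2 + 2*x
d/dx[G] - f(x) = x**6/2 - 2*x**5 + 5*x**4 - x**3/4 - x**2/2 + x != 0.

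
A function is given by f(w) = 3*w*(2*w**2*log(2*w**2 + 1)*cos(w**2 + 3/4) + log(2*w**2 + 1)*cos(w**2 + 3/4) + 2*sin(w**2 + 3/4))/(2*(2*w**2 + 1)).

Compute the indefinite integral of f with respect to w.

F(w) = 3*log(2*w**2 + 1)*sin(w**2 + 3/4)/4 + C

Recognize the product-rule pattern: f = u'v + uv' with u = 3*log(2*w**2 + 1)/4, v = sin(w**2 + 3/4), so integration by parts undoes it.
Check: d/dw[3*log(2*w**2 + 1)*sin(w**2 + 3/4)/4] = (6*w**3*log(2*w**2 + 1)*cos(w**2 + 3/4) + 3*w*log(2*w**2 + 1)*cos(w**2 + 3/4) + 6*w*sin(w**2 + 3/4))/(4*w**2 + 2), which equals f(w).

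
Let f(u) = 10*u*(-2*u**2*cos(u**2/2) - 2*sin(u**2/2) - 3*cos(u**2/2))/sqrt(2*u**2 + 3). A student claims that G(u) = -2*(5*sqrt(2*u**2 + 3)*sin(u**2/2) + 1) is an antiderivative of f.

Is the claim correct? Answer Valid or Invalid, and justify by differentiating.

d/du[G] = (-20*u**3*cos(u**2/2) - 20*u*sin(u**2/2) - 30*u*cos(u**2/2))/sqrt(2*u**2 + 3)
This equals f(u) exactly, so the claim holds.

Valid: G'(u) = f(u).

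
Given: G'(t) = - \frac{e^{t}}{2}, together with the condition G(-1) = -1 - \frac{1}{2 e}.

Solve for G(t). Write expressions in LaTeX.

Since d/dt undoes antidifferentiation here, G(t) must give back the stated G'(t).
A general antiderivative is - \frac{e^{t}}{2} + C.
The condition gives C = -1 - \frac{1}{2 e} - (- \frac{1}{2 e}) = -1.
So G(t) = - \frac{e^{t} + 2}{2}.
Check: d/dt[- \frac{e^{t} + 2}{2}] = - \frac{e^{t}}{2} = G'(t).

G(t) = - \frac{e^{t} + 2}{2}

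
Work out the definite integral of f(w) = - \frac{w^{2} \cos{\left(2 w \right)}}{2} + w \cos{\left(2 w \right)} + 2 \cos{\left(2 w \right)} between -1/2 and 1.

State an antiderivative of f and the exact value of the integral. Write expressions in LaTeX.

Antiderivative: F(w) = - \frac{w^{2} \sin{\left(2 w \right)}}{4} + \frac{w \sin{\left(2 w \right)}}{2} - \frac{w \cos{\left(2 w \right)}}{4} + \frac{9 \sin{\left(2 w \right)}}{8} + \frac{\cos{\left(2 w \right)}}{4}; value = - \frac{3 \cos{\left(1 \right)}}{8} + \frac{13 \sin{\left(1 \right)}}{16} + \frac{11 \sin{\left(2 \right)}}{8}

Integrate term by term and add the pieces.
F(w) = - \frac{w^{2} \sin{\left(2 w \right)}}{4} + \frac{w \sin{\left(2 w \right)}}{2} - \frac{w \cos{\left(2 w \right)}}{4} + \frac{9 \sin{\left(2 w \right)}}{8} + \frac{\cos{\left(2 w \right)}}{4} is an antiderivative of f.
Check: d/dw[- \frac{w^{2} \sin{\left(2 w \right)}}{4} + \frac{w \sin{\left(2 w \right)}}{2} - \frac{w \cos{\left(2 w \right)}}{4} + \frac{9 \sin{\left(2 w \right)}}{8} + \frac{\cos{\left(2 w \right)}}{4}] = - \frac{w^{2} \cos{\left(2 w \right)}}{2} + w \cos{\left(2 w \right)} + 2 \cos{\left(2 w \right)} = f(w).
F(1) = \frac{11 \sin{\left(2 \right)}}{8}; F(-1/2) = - \frac{13 \sin{\left(1 \right)}}{16} + \frac{3 \cos{\left(1 \right)}}{8}.
Integral = F(1) - F(-1/2) = - \frac{3 \cos{\left(1 \right)}}{8} + \frac{13 \sin{\left(1 \right)}}{16} + \frac{11 \sin{\left(2 \right)}}{8}.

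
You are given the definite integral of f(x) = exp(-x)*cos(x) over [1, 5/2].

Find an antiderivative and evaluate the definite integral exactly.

Antiderivative: F(x) = -(-sin(x) + cos(x))*exp(-x)/2; value = -exp(-1)*sin(1)/2 + exp(-5/2)*sin(5/2)/2 - exp(-5/2)*cos(5/2)/2 + exp(-1)*cos(1)/2

A candidate is checked by its d/dx: the result must match f(x).
F(x) = -(-sin(x) + cos(x))*exp(-x)/2 is an antiderivative of f.
Check: d/dx[-(-sin(x) + cos(x))*exp(-x)/2] = exp(-x)*cos(x) = f(x).
F(5/2) = exp(-5/2)*sin(5/2)/2 - exp(-5/2)*cos(5/2)/2; F(1) = -exp(-1)*cos(1)/2 + exp(-1)*sin(1)/2.
Integral = F(5/2) - F(1) = -exp(-1)*sin(1)/2 + exp(-5/2)*sin(5/2)/2 - exp(-5/2)*cos(5/2)/2 + exp(-1)*cos(1)/2.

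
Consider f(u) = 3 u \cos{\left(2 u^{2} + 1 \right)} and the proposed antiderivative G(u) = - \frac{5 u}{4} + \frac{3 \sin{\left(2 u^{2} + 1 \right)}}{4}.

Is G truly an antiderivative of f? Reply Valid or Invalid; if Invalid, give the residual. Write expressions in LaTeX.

Invalid: d/du[G] - f = - \frac{5}{4}, which is not 0.

d/du[G] = 3 u \cos{\left(2 u^{2} + 1 \right)} - \frac{5}{4}
d/du[G] - f(u) = - \frac{5}{4} != 0.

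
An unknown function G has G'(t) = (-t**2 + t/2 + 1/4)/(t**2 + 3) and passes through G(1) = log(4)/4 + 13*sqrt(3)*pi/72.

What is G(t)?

Since d/dt undoes antidifferentiation here, G(t) must give back the stated G'(t).
A general antiderivative is -t + log(t**2 + 3)/4 + 13*sqrt(3)*atan(sqrt(3)*t/3)/12 + C.
The condition gives C = log(4)/4 + 13*sqrt(3)*pi/72 - (-1 + log(4)/4 + 13*sqrt(3)*pi/72) = 1.
So G(t) = -t + log(t**2 + 3)/4 + 13*sqrt(3)*atan(sqrt(3)*t/3)/12 + 1.
Check: d/dt[-t + log(t**2 + 3)/4 + 13*sqrt(3)*atan(sqrt(3)*t/3)/12 + 1] = (-4*t**2 + 2*t + 1)/(4*t**2 + 12), which equals G'(t).

G(t) = -t + log(t**2 + 3)/4 + 13*sqrt(3)*atan(sqrt(3)*t/3)/12 + 1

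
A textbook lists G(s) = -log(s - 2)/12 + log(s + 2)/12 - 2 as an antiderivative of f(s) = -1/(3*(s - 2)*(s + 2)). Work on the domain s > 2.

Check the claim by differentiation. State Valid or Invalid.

Valid - the claim checks out under differentiation.

d/ds[G] = -1/(3*s**2 - 12)
This equals f(s) exactly, so the claim holds.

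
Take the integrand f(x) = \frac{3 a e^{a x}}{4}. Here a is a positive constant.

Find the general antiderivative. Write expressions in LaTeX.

F(x) = \frac{3 e^{a x}}{4} + C

An antiderivative F(x) passes only if d/dx[F] lands on f(x) exactly.
Check: d/dx[\frac{3 e^{a x}}{4}] = \frac{3 a e^{a x}}{4} = f(x).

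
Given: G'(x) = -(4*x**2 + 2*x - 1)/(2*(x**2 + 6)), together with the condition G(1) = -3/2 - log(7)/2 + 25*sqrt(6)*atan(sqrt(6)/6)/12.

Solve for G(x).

Any candidate G(x) must reproduce the stated G'(x) exactly.
A general antiderivative is -2*x - log(x**2 + 6)/2 + 25*sqrt(6)*atan(sqrt(6)*x/6)/12 + C.
The condition gives C = -3/2 - log(7)/2 + 25*sqrt(6)*atan(sqrt(6)/6)/12 - (-2 - log(7)/2 + 25*sqrt(6)*atan(sqrt(6)/6)/12) = 1/2.
So G(x) = -(24*x + 6*log(x**2 + 6) - 25*sqrt(6)*atan(sqrt(6)*x/6) - 6)/12.
Check: d/dx[-(24*x + 6*log(x**2 + 6) - 25*sqrt(6)*atan(sqrt(6)*x/6) - 6)/12] = (-4*x**2 - 2*x + 1)/(2*x**2 + 12), which equals G'(x).

G(x) = -(24*x + 6*log(x**2 + 6) - 25*sqrt(6)*atan(sqrt(6)*x/6) - 6)/12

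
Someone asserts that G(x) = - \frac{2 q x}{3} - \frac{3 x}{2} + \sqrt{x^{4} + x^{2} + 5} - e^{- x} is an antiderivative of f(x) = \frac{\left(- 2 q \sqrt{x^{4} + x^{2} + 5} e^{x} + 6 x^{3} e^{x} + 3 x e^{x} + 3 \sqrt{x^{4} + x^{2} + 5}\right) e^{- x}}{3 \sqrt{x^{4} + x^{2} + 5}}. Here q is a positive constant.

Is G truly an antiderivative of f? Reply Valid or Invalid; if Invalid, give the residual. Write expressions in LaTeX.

d/dx[G] = \frac{\left(- 4 q \sqrt{x^{4} + x^{2} + 5} e^{x} + 12 x^{3} e^{x} + 6 x e^{x} - 9 \sqrt{x^{4} + x^{2} + 5} e^{x} + 6 \sqrt{x^{4} + x^{2} + 5}\right) e^{- x}}{6 \sqrt{x^{4} + x^{2} + 5}}
d/dx[G] - f(x) = - \frac{3}{2} != 0.

Invalid: d/dx[G] - f = - \frac{3}{2}, which is not 0.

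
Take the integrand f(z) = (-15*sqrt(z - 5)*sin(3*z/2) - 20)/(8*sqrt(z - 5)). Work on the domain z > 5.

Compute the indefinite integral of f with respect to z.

F(z) = 5*(-4*sqrt(z - 5) + cos(3*z/2))/4 + C

A first test for any F(z): its z-derivative must equal f(z) identically.
Check: d/dz[5*(-4*sqrt(z - 5) + cos(3*z/2))/4] = (-15*sqrt(z - 5)*sin(3*z/2) - 20)/(8*sqrt(z - 5)) = f(z).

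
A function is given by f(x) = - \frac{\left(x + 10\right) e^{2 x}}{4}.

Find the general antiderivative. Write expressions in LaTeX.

f has the shape u'v + uv' for u = - \frac{x}{8} - \frac{19}{16} and v = e^{2 x} — it is the derivative of the product u*v.
Check: d/dx[- \frac{\left(2 x + 19\right) e^{2 x}}{16}] = - \frac{x e^{2 x}}{4} - \frac{5 e^{2 x}}{2}, which equals f(x).

F(x) = - \frac{\left(2 x + 19\right) e^{2 x}}{16} + C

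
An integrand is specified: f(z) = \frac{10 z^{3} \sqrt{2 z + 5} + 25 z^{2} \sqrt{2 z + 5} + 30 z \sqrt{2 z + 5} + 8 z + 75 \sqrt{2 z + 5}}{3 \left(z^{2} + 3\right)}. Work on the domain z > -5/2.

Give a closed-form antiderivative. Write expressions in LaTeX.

An antiderivative is F(z) = \frac{4 z^{2} \sqrt{2 z + 5}}{3} + \frac{20 z \sqrt{2 z + 5}}{3} + \frac{25 \sqrt{2 z + 5}}{3} + \frac{4 \log{\left(z^{2} + 3 \right)}}{3}.

Differentiate the proposed F(z) back; it has to land on f(z) exactly.
Check: d/dz[\frac{4 z^{2} \sqrt{2 z + 5}}{3} + \frac{20 z \sqrt{2 z + 5}}{3} + \frac{25 \sqrt{2 z + 5}}{3} + \frac{4 \log{\left(z^{2} + 3 \right)}}{3}] = \frac{20 z^{4} + 100 z^{3} + 185 z^{2} + 8 z \sqrt{2 z + 5} + 300 z + 375}{3 z^{2} \sqrt{2 z + 5} + 9 \sqrt{2 z + 5}}, which equals f(z).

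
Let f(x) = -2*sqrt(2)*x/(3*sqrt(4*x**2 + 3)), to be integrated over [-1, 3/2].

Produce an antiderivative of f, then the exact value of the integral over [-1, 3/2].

Antiderivative: F(x) = -sqrt(2)*sqrt(4*x**2 + 3)/6; value = -sqrt(6)/3 + sqrt(14)/6

The substitution u = 2*x**2 + 3/2 works: f is exactly (dF/du)*(du/dx) for that inner function.
F(x) = -sqrt(2)*sqrt(4*x**2 + 3)/6 is an antiderivative of f.
Check: d/dx[-sqrt(2)*sqrt(4*x**2 + 3)/6] = -2*sqrt(2)*x/(3*sqrt(4*x**2 + 3)) = f(x).
F(3/2) = -sqrt(6)/3; F(-1) = -sqrt(14)/6.
Integral = F(3/2) - F(-1) = -sqrt(6)/3 + sqrt(14)/6.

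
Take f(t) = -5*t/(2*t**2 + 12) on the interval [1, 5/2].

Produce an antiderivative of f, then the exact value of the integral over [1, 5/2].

The substitution u = t**2/2 + 3 works: f is exactly (dF/du)*(du/dt) for that inner function.
F(t) = -5*log(t**2/2 + 3)/4 is an antiderivative of f.
Check: d/dt[-5*log(t**2/2 + 3)/4] = -5*t/(2*t**2 + 12) = f(t).
F(5/2) = -5*log(49/8)/4; F(1) = -5*log(7/2)/4.
Integral = F(5/2) - F(1) = -5*log(49/8)/4 + 5*log(7/2)/4.

Antiderivative: F(t) = -5*log(t**2/2 + 3)/4; value = -5*log(49/8)/4 + 5*log(7/2)/4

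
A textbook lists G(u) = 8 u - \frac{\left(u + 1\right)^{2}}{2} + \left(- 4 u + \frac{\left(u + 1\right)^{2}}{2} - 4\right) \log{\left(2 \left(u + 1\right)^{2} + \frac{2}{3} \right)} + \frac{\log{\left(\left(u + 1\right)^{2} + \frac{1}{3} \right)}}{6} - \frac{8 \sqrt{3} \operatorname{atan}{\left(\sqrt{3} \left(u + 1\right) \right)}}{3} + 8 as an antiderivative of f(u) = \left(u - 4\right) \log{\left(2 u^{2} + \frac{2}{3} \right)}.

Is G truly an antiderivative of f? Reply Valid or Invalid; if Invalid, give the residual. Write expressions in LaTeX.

d/du[G] = u \log{\left(u^{2} + 2 u + \frac{4}{3} \right)} + u \log{\left(2 \right)} - 3 \log{\left(u^{2} + 2 u + \frac{4}{3} \right)} - 3 \log{\left(2 \right)}
d/du[G] - f(u) = - u \log{\left(u^{2} + \frac{1}{3} \right)} + u \log{\left(u^{2} + 2 u + \frac{4}{3} \right)} + 4 \log{\left(u^{2} + \frac{1}{3} \right)} - 3 \log{\left(u^{2} + 2 u + \frac{4}{3} \right)} + \log{\left(2 \right)} != 0.

Invalid: d/du[G] - f = - u \log{\left(u^{2} + \frac{1}{3} \right)} + u \log{\left(u^{2} + 2 u + \frac{4}{3} \right)} + 4 \log{\left(u^{2} + \frac{1}{3} \right)} - 3 \log{\left(u^{2} + 2 u + \frac{4}{3} \right)} + \log{\left(2 \right)}, which is not 0.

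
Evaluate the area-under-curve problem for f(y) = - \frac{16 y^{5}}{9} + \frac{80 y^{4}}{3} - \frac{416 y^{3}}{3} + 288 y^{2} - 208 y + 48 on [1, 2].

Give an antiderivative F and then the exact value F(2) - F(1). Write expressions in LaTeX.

Antiderivative: F(y) = - \frac{8 y^{6}}{27} + \frac{16 y^{5}}{3} - \frac{104 y^{4}}{3} + 96 y^{3} - 104 y^{2} + 48 y; value = \frac{104}{3}

f matches the chain-rule pattern g'(h)*h' with inner function h(y) = \frac{2 y^{2}}{3} - 4 y + 2; substituting u = h(y) collapses the integral.
F(y) = - \frac{8 y^{6}}{27} + \frac{16 y^{5}}{3} - \frac{104 y^{4}}{3} + 96 y^{3} - 104 y^{2} + 48 y is an antiderivative of f.
Check: d/dy[- \frac{8 y^{6}}{27} + \frac{16 y^{5}}{3} - \frac{104 y^{4}}{3} + 96 y^{3} - 104 y^{2} + 48 y] = - \frac{16 y^{5}}{9} + \frac{80 y^{4}}{3} - \frac{416 y^{3}}{3} + 288 y^{2} - 208 y + 48 = f(y).
F(2) = \frac{1216}{27}; F(1) = \frac{280}{27}.
Integral = F(2) - F(1) = \frac{104}{3}.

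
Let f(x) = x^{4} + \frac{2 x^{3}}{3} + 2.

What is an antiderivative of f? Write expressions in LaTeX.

Integrate term by term and add the pieces.
Check: d/dx[\frac{x^{5}}{5} + \frac{x^{4}}{6} + 2 x] = x^{4} + \frac{2 x^{3}}{3} + 2 = f(x).

An antiderivative is F(x) = \frac{x^{5}}{5} + \frac{x^{4}}{6} + 2 x.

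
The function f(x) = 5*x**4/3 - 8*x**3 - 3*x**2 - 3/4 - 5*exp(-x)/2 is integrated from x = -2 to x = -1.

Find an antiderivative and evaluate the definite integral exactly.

Integrate term by term and add the pieces.
F(x) = (4*x**5*exp(x) - 24*x**4*exp(x) - 12*x**3*exp(x) - 9*x*exp(x) + 30)*exp(-x)/12 is an antiderivative of f.
Check: d/dx[(4*x**5*exp(x) - 24*x**4*exp(x) - 12*x**3*exp(x) - 9*x*exp(x) + 30)*exp(-x)/12] = (20*x**4*exp(x) - 96*x**3*exp(x) - 36*x**2*exp(x) - 9*exp(x) - 30)*exp(-x)/12, which equals f(x).
F(-1) = -7/12 + 5*exp(1)/2; F(-2) = -199/6 + 5*exp(2)/2.
Integral = F(-1) - F(-2) = -5*exp(2)/2 + 5*exp(1)/2 + 391/12.

Antiderivative: F(x) = (4*x**5*exp(x) - 24*x**4*exp(x) - 12*x**3*exp(x) - 9*x*exp(x) + 30)*exp(-x)/12; value = -5*exp(2)/2 + 5*exp(1)/2 + 391/12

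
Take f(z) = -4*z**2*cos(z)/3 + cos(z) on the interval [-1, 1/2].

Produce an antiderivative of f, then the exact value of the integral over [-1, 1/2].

Antiderivative: F(z) = (-4*z**2*sin(z) - 8*z*cos(z) + 11*sin(z))/3; value = -8*cos(1)/3 - 4*cos(1/2)/3 + 10*sin(1/2)/3 + 7*sin(1)/3

Integrate term by term and add the pieces.
F(z) = (-4*z**2*sin(z) - 8*z*cos(z) + 11*sin(z))/3 is an antiderivative of f.
Check: d/dz[(-4*z**2*sin(z) - 8*z*cos(z) + 11*sin(z))/3] = -4*z**2*cos(z)/3 + cos(z) = f(z).
F(1/2) = -4*cos(1/2)/3 + 10*sin(1/2)/3; F(-1) = -7*sin(1)/3 + 8*cos(1)/3.
Integral = F(1/2) - F(-1) = -8*cos(1)/3 - 4*cos(1/2)/3 + 10*sin(1/2)/3 + 7*sin(1)/3.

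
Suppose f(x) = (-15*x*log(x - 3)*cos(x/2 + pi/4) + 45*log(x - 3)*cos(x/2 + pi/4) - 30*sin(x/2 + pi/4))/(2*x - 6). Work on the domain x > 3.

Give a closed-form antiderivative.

An antiderivative is F(x) = -15*log(x - 3)*sin(x/2 + pi/4).

f has the shape u'v + uv' for u = -15*log(x - 3) and v = sin(x/2 + pi/4) — it is the derivative of the product u*v.
Check: d/dx[-15*log(x - 3)*sin(x/2 + pi/4)] = (-15*x*log(x - 3)*cos(x/2 + pi/4) + 45*log(x - 3)*cos(x/2 + pi/4) - 30*sin(x/2 + pi/4))/(2*x - 6) = f(x).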